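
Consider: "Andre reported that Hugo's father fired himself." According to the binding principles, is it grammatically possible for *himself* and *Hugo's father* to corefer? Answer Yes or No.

Yes

*himself* is a reflexive; Principle A requires it to be bound within its binding domain — the clause headed by 'fired'.
— Hugo's father: subject of the clause headed by 'fired'; c-commands the reflexive within its binding domain — allowed (Principle A).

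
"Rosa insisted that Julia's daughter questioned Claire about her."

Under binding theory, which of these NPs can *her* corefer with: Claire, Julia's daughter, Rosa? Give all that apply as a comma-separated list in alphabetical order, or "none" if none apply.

Rosa

*her* is a pronoun; Principle B requires it to be free in its binding domain — the clause headed by 'questioned'.
— Claire: object of the clause headed by 'questioned'; c-commands the pronoun within its binding domain — blocked (Principle B).
— Julia's daughter: subject of the clause headed by 'questioned'; c-commands the pronoun within its binding domain — blocked (Principle B).
— Rosa: subject of the matrix clause; c-commands the pronoun but lies outside its binding domain — allowed.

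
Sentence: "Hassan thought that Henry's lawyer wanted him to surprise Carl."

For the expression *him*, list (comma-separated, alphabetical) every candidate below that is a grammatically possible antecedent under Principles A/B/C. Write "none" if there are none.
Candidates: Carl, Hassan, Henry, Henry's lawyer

*him* is a pronoun; Principle B requires it to be free in its binding domain — the clause headed by 'wanted'.
— Carl: object of the clause headed by 'surprise'; is c-commanded by the pronoun; coreference would bind this R-expression — blocked (Principle C).
— Hassan: subject of the matrix clause; c-commands the pronoun but lies outside its binding domain — allowed.
— Henry: possessor inside the subject DP of the clause headed by 'wanted'; does not c-command the pronoun — Principle B does not apply; allowed.
— Henry's lawyer: subject of the clause headed by 'wanted'; c-commands the pronoun within its binding domain — blocked (Principle B).

Hassan, Henry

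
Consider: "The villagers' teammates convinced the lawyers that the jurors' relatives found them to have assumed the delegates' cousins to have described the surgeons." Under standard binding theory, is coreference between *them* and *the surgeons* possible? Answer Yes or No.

*the surgeons* is an R-expression; Principle C requires it to be free (not bound by any c-commanding expression).
— them: subject of the clause headed by 'assumed'; the pronoun c-commands the R-expression — coreference blocked (Principle C).

No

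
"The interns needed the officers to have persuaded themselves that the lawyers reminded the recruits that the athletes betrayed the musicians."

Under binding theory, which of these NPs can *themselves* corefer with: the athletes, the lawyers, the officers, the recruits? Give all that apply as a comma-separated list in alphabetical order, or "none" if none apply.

*themselves* is a reflexive; Principle A requires it to be bound within its binding domain — the clause headed by 'persuaded'.
— the athletes: subject of the clause headed by 'betrayed'; does not c-command the reflexive — cannot bind it (Principle A).
— the lawyers: subject of the clause headed by 'reminded'; does not c-command the reflexive — cannot bind it (Principle A).
— the officers: subject of the clause headed by 'persuaded'; c-commands the reflexive within its binding domain — allowed (Principle A).
— the recruits: object of the clause headed by 'reminded'; does not c-command the reflexive — cannot bind it (Principle A).

the officers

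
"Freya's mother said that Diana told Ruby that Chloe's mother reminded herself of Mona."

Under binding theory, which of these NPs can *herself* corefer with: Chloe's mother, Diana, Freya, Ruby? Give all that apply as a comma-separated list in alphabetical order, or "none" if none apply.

*herself* is a reflexive; Principle A requires it to be bound within its binding domain — the clause headed by 'reminded'.
— Chloe's mother: subject of the clause headed by 'reminded'; c-commands the reflexive within its binding domain — allowed (Principle A).
— Diana: subject of the clause headed by 'told'; c-commands the reflexive but lies outside its binding domain — cannot bind it (Principle A).
— Freya: possessor inside the subject DP of the matrix clause; does not c-command the reflexive — cannot bind it (Principle A).
— Ruby: object of the clause headed by 'told'; c-commands the reflexive but lies outside its binding domain — cannot bind it (Principle A).

Chloe's mother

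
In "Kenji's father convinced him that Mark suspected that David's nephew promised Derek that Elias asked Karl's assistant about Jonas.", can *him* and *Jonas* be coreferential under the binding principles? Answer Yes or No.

No

*Jonas* is an R-expression; Principle C requires it to be free (not bound by any c-commanding expression).
— him: object of the matrix clause; the pronoun c-commands the R-expression — coreference blocked (Principle C).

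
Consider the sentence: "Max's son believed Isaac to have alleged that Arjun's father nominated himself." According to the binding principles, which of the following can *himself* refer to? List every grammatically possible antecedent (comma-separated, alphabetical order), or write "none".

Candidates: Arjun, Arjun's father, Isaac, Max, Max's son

Arjun's father

*himself* is a reflexive; Principle A requires it to be bound within its binding domain — the clause headed by 'nominated'.
— Arjun: possessor inside the subject DP of the clause headed by 'nominated'; does not c-command the reflexive — cannot bind it (Principle A).
— Arjun's father: subject of the clause headed by 'nominated'; c-commands the reflexive within its binding domain — allowed (Principle A).
— Isaac: subject of the clause headed by 'alleged'; c-commands the reflexive but lies outside its binding domain — cannot bind it (Principle A).
— Max: possessor inside the subject DP of the matrix clause; does not c-command the reflexive — cannot bind it (Principle A).
— Max's son: subject of the matrix clause; c-commands the reflexive but lies outside its binding domain — cannot bind it (Principle A).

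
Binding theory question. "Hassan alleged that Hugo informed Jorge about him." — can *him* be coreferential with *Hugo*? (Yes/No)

No

*him* is a pronoun; Principle B requires it to be free in its binding domain — the clause headed by 'informed'.
— Hugo: subject of the clause headed by 'informed'; c-commands the pronoun within its binding domain — blocked (Principle B).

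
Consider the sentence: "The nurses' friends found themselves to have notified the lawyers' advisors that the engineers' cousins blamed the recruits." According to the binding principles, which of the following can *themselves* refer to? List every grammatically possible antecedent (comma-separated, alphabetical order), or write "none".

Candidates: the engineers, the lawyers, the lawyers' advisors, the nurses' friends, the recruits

*themselves* is a reflexive; Principle A requires it to be bound within its binding domain — the matrix clause.
— the engineers: possessor inside the subject DP of the clause headed by 'blamed'; does not c-command the reflexive — cannot bind it (Principle A).
— the lawyers: possessor inside the object DP of the clause headed by 'notified'; does not c-command the reflexive — cannot bind it (Principle A).
— the lawyers' advisors: object of the clause headed by 'notified'; does not c-command the reflexive — cannot bind it (Principle A).
— the nurses' friends: subject of the matrix clause; c-commands the reflexive within its binding domain — allowed (Principle A).
— the recruits: object of the clause headed by 'blamed'; does not c-command the reflexive — cannot bind it (Principle A).

the nurses' friends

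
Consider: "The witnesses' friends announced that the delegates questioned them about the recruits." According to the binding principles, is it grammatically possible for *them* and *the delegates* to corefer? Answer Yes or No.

No

*them* is a pronoun; Principle B requires it to be free in its binding domain — the clause headed by 'questioned'.
— the delegates: subject of the clause headed by 'questioned'; c-commands the pronoun within its binding domain — blocked (Principle B).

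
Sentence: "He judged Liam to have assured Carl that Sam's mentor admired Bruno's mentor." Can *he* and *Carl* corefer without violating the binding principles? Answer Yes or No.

No

*Carl* is an R-expression; Principle C requires it to be free (not bound by any c-commanding expression).
— he: subject of the matrix clause; the pronoun c-commands the R-expression — coreference blocked (Principle C).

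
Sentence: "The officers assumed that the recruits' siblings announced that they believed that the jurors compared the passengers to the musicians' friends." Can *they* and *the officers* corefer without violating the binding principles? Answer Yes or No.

*the officers* is an R-expression; Principle C requires it to be free (not bound by any c-commanding expression).
— they: subject of the clause headed by 'believed'; the pronoun does not c-command the R-expression — coreference allowed.

Yes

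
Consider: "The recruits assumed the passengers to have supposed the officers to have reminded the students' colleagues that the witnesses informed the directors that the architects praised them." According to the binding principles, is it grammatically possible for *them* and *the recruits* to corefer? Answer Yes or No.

*them* is a pronoun; Principle B requires it to be free in its binding domain — the clause headed by 'praised'.
— the recruits: subject of the matrix clause; c-commands the pronoun but lies outside its binding domain — allowed.

Yes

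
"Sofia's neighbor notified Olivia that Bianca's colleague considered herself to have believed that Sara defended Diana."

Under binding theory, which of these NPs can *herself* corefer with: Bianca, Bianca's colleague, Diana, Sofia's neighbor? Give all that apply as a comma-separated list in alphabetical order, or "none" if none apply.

Bianca's colleague

*herself* is a reflexive; Principle A requires it to be bound within its binding domain — the clause headed by 'considered'.
— Bianca: possessor inside the subject DP of the clause headed by 'considered'; does not c-command the reflexive — cannot bind it (Principle A).
— Bianca's colleague: subject of the clause headed by 'considered'; c-commands the reflexive within its binding domain — allowed (Principle A).
— Diana: object of the clause headed by 'defended'; does not c-command the reflexive — cannot bind it (Principle A).
— Sofia's neighbor: subject of the matrix clause; c-commands the reflexive but lies outside its binding domain — cannot bind it (Principle A).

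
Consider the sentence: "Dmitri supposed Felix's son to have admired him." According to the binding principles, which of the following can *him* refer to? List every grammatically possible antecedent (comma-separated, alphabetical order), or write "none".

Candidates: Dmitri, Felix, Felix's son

Dmitri, Felix

*him* is a pronoun; Principle B requires it to be free in its binding domain — the clause headed by 'admired'.
— Dmitri: subject of the matrix clause; c-commands the pronoun but lies outside its binding domain — allowed.
— Felix: possessor inside the subject DP of the clause headed by 'admired'; does not c-command the pronoun — Principle B does not apply; allowed.
— Felix's son: subject of the clause headed by 'admired'; c-commands the pronoun within its binding domain — blocked (Principle B).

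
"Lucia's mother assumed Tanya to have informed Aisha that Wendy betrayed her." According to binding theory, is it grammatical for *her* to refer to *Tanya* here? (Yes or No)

*Tanya* is an R-expression; Principle C requires it to be free (not bound by any c-commanding expression).
— her: object of the clause headed by 'betrayed'; the pronoun does not c-command the R-expression — coreference allowed.

Yes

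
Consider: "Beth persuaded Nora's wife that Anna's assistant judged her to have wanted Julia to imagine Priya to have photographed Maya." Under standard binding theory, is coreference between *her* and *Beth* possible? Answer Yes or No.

*Beth* is an R-expression; Principle C requires it to be free (not bound by any c-commanding expression).
— her: subject of the clause headed by 'wanted'; the pronoun does not c-command the R-expression — coreference allowed.

Yes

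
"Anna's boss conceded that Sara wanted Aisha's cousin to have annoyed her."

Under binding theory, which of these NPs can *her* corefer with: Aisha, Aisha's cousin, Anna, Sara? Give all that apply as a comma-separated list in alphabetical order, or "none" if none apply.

*her* is a pronoun; Principle B requires it to be free in its binding domain — the clause headed by 'annoyed'.
— Aisha: possessor inside the subject DP of the clause headed by 'annoyed'; does not c-command the pronoun — Principle B does not apply; allowed.
— Aisha's cousin: subject of the clause headed by 'annoyed'; c-commands the pronoun within its binding domain — blocked (Principle B).
— Anna: possessor inside the subject DP of the matrix clause; does not c-command the pronoun — Principle B does not apply; allowed.
— Sara: subject of the clause headed by 'wanted'; c-commands the pronoun but lies outside its binding domain — allowed.

Aisha, Anna, Sara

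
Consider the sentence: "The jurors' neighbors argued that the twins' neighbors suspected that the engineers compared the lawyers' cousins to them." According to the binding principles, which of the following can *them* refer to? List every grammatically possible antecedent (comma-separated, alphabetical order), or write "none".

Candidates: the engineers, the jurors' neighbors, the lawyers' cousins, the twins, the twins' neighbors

the jurors' neighbors, the twins, the twins' neighbors

*them* is a pronoun; Principle B requires it to be free in its binding domain — the clause headed by 'compared'.
— the engineers: subject of the clause headed by 'compared'; c-commands the pronoun within its binding domain — blocked (Principle B).
— the jurors' neighbors: subject of the matrix clause; c-commands the pronoun but lies outside its binding domain — allowed.
— the lawyers' cousins: object of the clause headed by 'compared'; c-commands the pronoun within its binding domain — blocked (Principle B).
— the twins: possessor inside the subject DP of the clause headed by 'suspected'; does not c-command the pronoun — Principle B does not apply; allowed.
— the twins' neighbors: subject of the clause headed by 'suspected'; c-commands the pronoun but lies outside its binding domain — allowed.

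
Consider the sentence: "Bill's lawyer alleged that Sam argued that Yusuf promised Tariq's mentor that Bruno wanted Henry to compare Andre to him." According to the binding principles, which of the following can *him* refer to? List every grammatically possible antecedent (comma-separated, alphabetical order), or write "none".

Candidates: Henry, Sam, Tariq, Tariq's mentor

Sam, Tariq, Tariq's mentor

*him* is a pronoun; Principle B requires it to be free in its binding domain — the clause headed by 'compare'.
— Henry: subject of the clause headed by 'compare'; c-commands the pronoun within its binding domain — blocked (Principle B).
— Sam: subject of the clause headed by 'argued'; c-commands the pronoun but lies outside its binding domain — allowed.
— Tariq: possessor inside the object DP of the clause headed by 'promised'; does not c-command the pronoun — Principle B does not apply; allowed.
— Tariq's mentor: object of the clause headed by 'promised'; c-commands the pronoun but lies outside its binding domain — allowed.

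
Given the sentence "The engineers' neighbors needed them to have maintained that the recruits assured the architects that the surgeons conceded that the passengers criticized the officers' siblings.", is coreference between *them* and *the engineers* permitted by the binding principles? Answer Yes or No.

*them* is a pronoun; Principle B requires it to be free in its binding domain — the matrix clause.
— the engineers: possessor inside the subject DP of the matrix clause; does not c-command the pronoun — Principle B does not apply; allowed.

Yes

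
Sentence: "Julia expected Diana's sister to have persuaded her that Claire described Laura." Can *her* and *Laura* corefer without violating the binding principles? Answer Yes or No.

*Laura* is an R-expression; Principle C requires it to be free (not bound by any c-commanding expression).
— her: object of the clause headed by 'persuaded'; the pronoun c-commands the R-expression — coreference blocked (Principle C).

No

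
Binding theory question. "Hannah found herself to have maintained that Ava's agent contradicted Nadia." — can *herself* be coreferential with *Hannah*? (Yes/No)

*herself* is a reflexive; Principle A requires it to be bound within its binding domain — the matrix clause.
— Hannah: subject of the matrix clause; c-commands the reflexive within its binding domain — allowed (Principle A).

Yes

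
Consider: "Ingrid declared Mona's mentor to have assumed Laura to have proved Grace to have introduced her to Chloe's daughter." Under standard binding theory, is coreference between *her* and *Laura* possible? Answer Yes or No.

*Laura* is an R-expression; Principle C requires it to be free (not bound by any c-commanding expression).
— her: object of the clause headed by 'introduced'; the pronoun does not c-command the R-expression — coreference allowed.

Yes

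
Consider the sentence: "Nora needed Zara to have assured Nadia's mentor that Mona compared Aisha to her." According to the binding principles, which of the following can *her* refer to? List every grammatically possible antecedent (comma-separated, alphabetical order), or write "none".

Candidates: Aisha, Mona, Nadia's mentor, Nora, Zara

Nadia's mentor, Nora, Zara

*her* is a pronoun; Principle B requires it to be free in its binding domain — the clause headed by 'compared'.
— Aisha: object of the clause headed by 'compared'; c-commands the pronoun within its binding domain — blocked (Principle B).
— Mona: subject of the clause headed by 'compared'; c-commands the pronoun within its binding domain — blocked (Principle B).
— Nadia's mentor: object of the clause headed by 'assured'; c-commands the pronoun but lies outside its binding domain — allowed.
— Nora: subject of the matrix clause; c-commands the pronoun but lies outside its binding domain — allowed.
— Zara: subject of the clause headed by 'assured'; c-commands the pronoun but lies outside its binding domain — allowed.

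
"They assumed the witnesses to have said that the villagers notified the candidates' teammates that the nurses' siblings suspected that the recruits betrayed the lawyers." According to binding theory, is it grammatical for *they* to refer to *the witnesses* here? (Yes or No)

No

*the witnesses* is an R-expression; Principle C requires it to be free (not bound by any c-commanding expression).
— they: subject of the matrix clause; the pronoun c-commands the R-expression — coreference blocked (Principle C).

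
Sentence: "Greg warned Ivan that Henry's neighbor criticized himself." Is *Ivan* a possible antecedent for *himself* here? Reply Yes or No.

No

*himself* is a reflexive; Principle A requires it to be bound within its binding domain — the clause headed by 'criticized'.
— Ivan: object of the matrix clause; c-commands the reflexive but lies outside its binding domain — cannot bind it (Principle A).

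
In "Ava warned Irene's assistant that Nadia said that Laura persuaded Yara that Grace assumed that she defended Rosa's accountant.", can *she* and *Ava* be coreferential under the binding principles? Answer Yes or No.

Yes

*Ava* is an R-expression; Principle C requires it to be free (not bound by any c-commanding expression).
— she: subject of the clause headed by 'defended'; the pronoun does not c-command the R-expression — coreference allowed.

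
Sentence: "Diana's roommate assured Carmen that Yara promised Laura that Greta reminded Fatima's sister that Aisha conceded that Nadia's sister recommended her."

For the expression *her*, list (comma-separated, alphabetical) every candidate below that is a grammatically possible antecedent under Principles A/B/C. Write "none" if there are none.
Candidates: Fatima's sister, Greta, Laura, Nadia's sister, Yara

*her* is a pronoun; Principle B requires it to be free in its binding domain — the clause headed by 'recommended'.
— Fatima's sister: object of the clause headed by 'reminded'; c-commands the pronoun but lies outside its binding domain — allowed.
— Greta: subject of the clause headed by 'reminded'; c-commands the pronoun but lies outside its binding domain — allowed.
— Laura: object of the clause headed by 'promised'; c-commands the pronoun but lies outside its binding domain — allowed.
— Nadia's sister: subject of the clause headed by 'recommended'; c-commands the pronoun within its binding domain — blocked (Principle B).
— Yara: subject of the clause headed by 'promised'; c-commands the pronoun but lies outside its binding domain — allowed.

Fatima's sister, Greta, Laura, Yara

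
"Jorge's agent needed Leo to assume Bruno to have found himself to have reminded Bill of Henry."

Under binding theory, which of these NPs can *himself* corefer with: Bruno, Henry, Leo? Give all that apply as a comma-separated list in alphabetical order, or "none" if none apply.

Bruno

*himself* is a reflexive; Principle A requires it to be bound within its binding domain — the clause headed by 'found'.
— Bruno: subject of the clause headed by 'found'; c-commands the reflexive within its binding domain — allowed (Principle A).
— Henry: second object of the clause headed by 'reminded'; does not c-command the reflexive — cannot bind it (Principle A).
— Leo: subject of the clause headed by 'assume'; c-commands the reflexive but lies outside its binding domain — cannot bind it (Principle A).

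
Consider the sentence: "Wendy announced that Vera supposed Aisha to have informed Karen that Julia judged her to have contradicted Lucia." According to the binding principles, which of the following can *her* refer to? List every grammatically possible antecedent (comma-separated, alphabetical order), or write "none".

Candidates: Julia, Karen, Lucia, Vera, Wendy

Karen, Vera, Wendy

*her* is a pronoun; Principle B requires it to be free in its binding domain — the clause headed by 'judged'.
— Julia: subject of the clause headed by 'judged'; c-commands the pronoun within its binding domain — blocked (Principle B).
— Karen: object of the clause headed by 'informed'; c-commands the pronoun but lies outside its binding domain — allowed.
— Lucia: object of the clause headed by 'contradicted'; is c-commanded by the pronoun; coreference would bind this R-expression — blocked (Principle C).
— Vera: subject of the clause headed by 'supposed'; c-commands the pronoun but lies outside its binding domain — allowed.
— Wendy: subject of the matrix clause; c-commands the pronoun but lies outside its binding domain — allowed.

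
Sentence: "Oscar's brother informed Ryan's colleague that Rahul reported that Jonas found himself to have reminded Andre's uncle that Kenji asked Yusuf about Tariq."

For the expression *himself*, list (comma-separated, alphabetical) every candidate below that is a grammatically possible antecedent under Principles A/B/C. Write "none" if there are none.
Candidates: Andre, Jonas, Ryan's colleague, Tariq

*himself* is a reflexive; Principle A requires it to be bound within its binding domain — the clause headed by 'found'.
— Andre: possessor inside the object DP of the clause headed by 'reminded'; does not c-command the reflexive — cannot bind it (Principle A).
— Jonas: subject of the clause headed by 'found'; c-commands the reflexive within its binding domain — allowed (Principle A).
— Ryan's colleague: object of the matrix clause; c-commands the reflexive but lies outside its binding domain — cannot bind it (Principle A).
— Tariq: second object of the clause headed by 'asked'; does not c-command the reflexive — cannot bind it (Principle A).

Jonas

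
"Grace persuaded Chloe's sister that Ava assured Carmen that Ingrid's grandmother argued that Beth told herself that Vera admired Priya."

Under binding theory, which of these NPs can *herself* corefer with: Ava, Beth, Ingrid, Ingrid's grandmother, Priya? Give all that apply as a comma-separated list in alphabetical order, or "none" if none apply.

Beth

*herself* is a reflexive; Principle A requires it to be bound within its binding domain — the clause headed by 'told'.
— Ava: subject of the clause headed by 'assured'; c-commands the reflexive but lies outside its binding domain — cannot bind it (Principle A).
— Beth: subject of the clause headed by 'told'; c-commands the reflexive within its binding domain — allowed (Principle A).
— Ingrid: possessor inside the subject DP of the clause headed by 'argued'; does not c-command the reflexive — cannot bind it (Principle A).
— Ingrid's grandmother: subject of the clause headed by 'argued'; c-commands the reflexive but lies outside its binding domain — cannot bind it (Principle A).
— Priya: object of the clause headed by 'admired'; does not c-command the reflexive — cannot bind it (Principle A).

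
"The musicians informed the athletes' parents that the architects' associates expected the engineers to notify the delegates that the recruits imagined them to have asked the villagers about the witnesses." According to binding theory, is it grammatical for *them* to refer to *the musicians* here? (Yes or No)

Yes

*the musicians* is an R-expression; Principle C requires it to be free (not bound by any c-commanding expression).
— them: subject of the clause headed by 'asked'; the pronoun does not c-command the R-expression — coreference allowed.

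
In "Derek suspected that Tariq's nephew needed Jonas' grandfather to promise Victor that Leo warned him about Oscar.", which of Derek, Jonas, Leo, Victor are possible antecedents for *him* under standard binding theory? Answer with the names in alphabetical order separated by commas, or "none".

*him* is a pronoun; Principle B requires it to be free in its binding domain — the clause headed by 'warned'.
— Derek: subject of the matrix clause; c-commands the pronoun but lies outside its binding domain — allowed.
— Jonas: possessor inside the subject DP of the clause headed by 'promise'; does not c-command the pronoun — Principle B does not apply; allowed.
— Leo: subject of the clause headed by 'warned'; c-commands the pronoun within its binding domain — blocked (Principle B).
— Victor: object of the clause headed by 'promise'; c-commands the pronoun but lies outside its binding domain — allowed.

Derek, Jonas, Victor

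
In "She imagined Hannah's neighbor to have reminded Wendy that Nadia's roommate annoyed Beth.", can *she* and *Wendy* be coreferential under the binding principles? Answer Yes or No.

No

*Wendy* is an R-expression; Principle C requires it to be free (not bound by any c-commanding expression).
— she: subject of the matrix clause; the pronoun c-commands the R-expression — coreference blocked (Principle C).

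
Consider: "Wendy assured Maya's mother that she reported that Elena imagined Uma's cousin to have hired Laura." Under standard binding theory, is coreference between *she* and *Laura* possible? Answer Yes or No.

*Laura* is an R-expression; Principle C requires it to be free (not bound by any c-commanding expression).
— she: subject of the clause headed by 'reported'; the pronoun c-commands the R-expression — coreference blocked (Principle C).

No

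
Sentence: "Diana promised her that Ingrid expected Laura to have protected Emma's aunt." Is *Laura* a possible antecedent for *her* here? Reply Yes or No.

No

*her* is a pronoun; Principle B requires it to be free in its binding domain — the matrix clause.
— Laura: subject of the clause headed by 'protected'; is c-commanded by the pronoun; coreference would bind this R-expression — blocked (Principle C).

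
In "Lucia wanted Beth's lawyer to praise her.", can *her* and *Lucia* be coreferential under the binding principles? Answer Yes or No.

*Lucia* is an R-expression; Principle C requires it to be free (not bound by any c-commanding expression).
— her: object of the clause headed by 'praise'; the pronoun does not c-command the R-expression — coreference allowed.

Yes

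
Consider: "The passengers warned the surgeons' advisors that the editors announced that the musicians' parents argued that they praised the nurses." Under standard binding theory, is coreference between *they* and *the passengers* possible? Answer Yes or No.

*the passengers* is an R-expression; Principle C requires it to be free (not bound by any c-commanding expression).
— they: subject of the clause headed by 'praised'; the pronoun does not c-command the R-expression — coreference allowed.

Yes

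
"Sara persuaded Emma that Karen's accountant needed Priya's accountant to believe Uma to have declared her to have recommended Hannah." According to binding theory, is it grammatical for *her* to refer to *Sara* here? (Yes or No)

Yes

*Sara* is an R-expression; Principle C requires it to be free (not bound by any c-commanding expression).
— her: subject of the clause headed by 'recommended'; the pronoun does not c-command the R-expression — coreference allowed.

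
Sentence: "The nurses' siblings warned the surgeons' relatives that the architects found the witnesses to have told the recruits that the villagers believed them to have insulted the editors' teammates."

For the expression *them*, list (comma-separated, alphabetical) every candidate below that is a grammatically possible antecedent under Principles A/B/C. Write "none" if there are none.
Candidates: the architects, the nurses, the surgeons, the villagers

the architects, the nurses, the surgeons

*them* is a pronoun; Principle B requires it to be free in its binding domain — the clause headed by 'believed'.
— the architects: subject of the clause headed by 'found'; c-commands the pronoun but lies outside its binding domain — allowed.
— the nurses: possessor inside the subject DP of the matrix clause; does not c-command the pronoun — Principle B does not apply; allowed.
— the surgeons: possessor inside the object DP of the matrix clause; does not c-command the pronoun — Principle B does not apply; allowed.
— the villagers: subject of the clause headed by 'believed'; c-commands the pronoun within its binding domain — blocked (Principle B).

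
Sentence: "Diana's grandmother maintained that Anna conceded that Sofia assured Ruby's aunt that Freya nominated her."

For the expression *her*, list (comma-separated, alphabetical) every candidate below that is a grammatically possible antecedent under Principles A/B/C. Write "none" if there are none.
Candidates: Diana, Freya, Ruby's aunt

Diana, Ruby's aunt

*her* is a pronoun; Principle B requires it to be free in its binding domain — the clause headed by 'nominated'.
— Diana: possessor inside the subject DP of the matrix clause; does not c-command the pronoun — Principle B does not apply; allowed.
— Freya: subject of the clause headed by 'nominated'; c-commands the pronoun within its binding domain — blocked (Principle B).
— Ruby's aunt: object of the clause headed by 'assured'; c-commands the pronoun but lies outside its binding domain — allowed.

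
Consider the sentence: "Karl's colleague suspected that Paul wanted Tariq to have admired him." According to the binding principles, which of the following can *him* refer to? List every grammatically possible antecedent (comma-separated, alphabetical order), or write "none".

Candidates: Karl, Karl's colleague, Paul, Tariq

Karl, Karl's colleague, Paul

*him* is a pronoun; Principle B requires it to be free in its binding domain — the clause headed by 'admired'.
— Karl: possessor inside the subject DP of the matrix clause; does not c-command the pronoun — Principle B does not apply; allowed.
— Karl's colleague: subject of the matrix clause; c-commands the pronoun but lies outside its binding domain — allowed.
— Paul: subject of the clause headed by 'wanted'; c-commands the pronoun but lies outside its binding domain — allowed.
— Tariq: subject of the clause headed by 'admired'; c-commands the pronoun within its binding domain — blocked (Principle B).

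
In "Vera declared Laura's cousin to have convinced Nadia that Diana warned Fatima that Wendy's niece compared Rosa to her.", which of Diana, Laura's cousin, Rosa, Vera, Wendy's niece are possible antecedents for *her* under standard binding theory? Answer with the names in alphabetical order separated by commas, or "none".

*her* is a pronoun; Principle B requires it to be free in its binding domain — the clause headed by 'compared'.
— Diana: subject of the clause headed by 'warned'; c-commands the pronoun but lies outside its binding domain — allowed.
— Laura's cousin: subject of the clause headed by 'convinced'; c-commands the pronoun but lies outside its binding domain — allowed.
— Rosa: object of the clause headed by 'compared'; c-commands the pronoun within its binding domain — blocked (Principle B).
— Vera: subject of the matrix clause; c-commands the pronoun but lies outside its binding domain — allowed.
— Wendy's niece: subject of the clause headed by 'compared'; c-commands the pronoun within its binding domain — blocked (Principle B).

Diana, Laura's cousin, Vera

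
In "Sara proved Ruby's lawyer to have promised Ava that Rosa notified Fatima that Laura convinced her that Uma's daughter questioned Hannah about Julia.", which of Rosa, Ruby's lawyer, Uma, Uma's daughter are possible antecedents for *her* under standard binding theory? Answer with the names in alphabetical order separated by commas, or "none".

*her* is a pronoun; Principle B requires it to be free in its binding domain — the clause headed by 'convinced'.
— Rosa: subject of the clause headed by 'notified'; c-commands the pronoun but lies outside its binding domain — allowed.
— Ruby's lawyer: subject of the clause headed by 'promised'; c-commands the pronoun but lies outside its binding domain — allowed.
— Uma: possessor inside the subject DP of the clause headed by 'questioned'; is c-commanded by the pronoun; coreference would bind this R-expression — blocked (Principle C).
— Uma's daughter: subject of the clause headed by 'questioned'; is c-commanded by the pronoun; coreference would bind this R-expression — blocked (Principle C).

Rosa, Ruby's lawyer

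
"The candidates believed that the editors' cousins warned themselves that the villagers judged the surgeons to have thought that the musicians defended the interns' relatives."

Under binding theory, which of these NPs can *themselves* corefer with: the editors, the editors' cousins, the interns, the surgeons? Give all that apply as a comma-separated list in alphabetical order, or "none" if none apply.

*themselves* is a reflexive; Principle A requires it to be bound within its binding domain — the clause headed by 'warned'.
— the editors: possessor inside the subject DP of the clause headed by 'warned'; does not c-command the reflexive — cannot bind it (Principle A).
— the editors' cousins: subject of the clause headed by 'warned'; c-commands the reflexive within its binding domain — allowed (Principle A).
— the interns: possessor inside the object DP of the clause headed by 'defended'; does not c-command the reflexive — cannot bind it (Principle A).
— the surgeons: subject of the clause headed by 'thought'; does not c-command the reflexive — cannot bind it (Principle A).

the editors' cousins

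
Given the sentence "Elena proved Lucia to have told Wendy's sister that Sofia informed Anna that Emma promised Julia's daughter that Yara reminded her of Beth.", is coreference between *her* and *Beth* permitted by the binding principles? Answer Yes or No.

No

*her* is a pronoun; Principle B requires it to be free in its binding domain — the clause headed by 'reminded'.
— Beth: second object of the clause headed by 'reminded'; is c-commanded by the pronoun; coreference would bind this R-expression — blocked (Principle C).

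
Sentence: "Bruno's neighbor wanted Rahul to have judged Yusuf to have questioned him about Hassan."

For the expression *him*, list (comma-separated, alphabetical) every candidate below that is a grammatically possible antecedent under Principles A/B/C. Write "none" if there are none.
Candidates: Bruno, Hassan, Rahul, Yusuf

*him* is a pronoun; Principle B requires it to be free in its binding domain — the clause headed by 'questioned'.
— Bruno: possessor inside the subject DP of the matrix clause; does not c-command the pronoun — Principle B does not apply; allowed.
— Hassan: second object of the clause headed by 'questioned'; is c-commanded by the pronoun; coreference would bind this R-expression — blocked (Principle C).
— Rahul: subject of the clause headed by 'judged'; c-commands the pronoun but lies outside its binding domain — allowed.
— Yusuf: subject of the clause headed by 'questioned'; c-commands the pronoun within its binding domain — blocked (Principle B).

Bruno, Rahul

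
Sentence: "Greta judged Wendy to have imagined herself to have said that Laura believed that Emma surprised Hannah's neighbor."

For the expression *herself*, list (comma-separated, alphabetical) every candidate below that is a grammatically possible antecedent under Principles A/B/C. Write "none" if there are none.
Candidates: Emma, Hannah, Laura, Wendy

Wendy

*herself* is a reflexive; Principle A requires it to be bound within its binding domain — the clause headed by 'imagined'.
— Emma: subject of the clause headed by 'surprised'; does not c-command the reflexive — cannot bind it (Principle A).
— Hannah: possessor inside the object DP of the clause headed by 'surprised'; does not c-command the reflexive — cannot bind it (Principle A).
— Laura: subject of the clause headed by 'believed'; does not c-command the reflexive — cannot bind it (Principle A).
— Wendy: subject of the clause headed by 'imagined'; c-commands the reflexive within its binding domain — allowed (Principle A).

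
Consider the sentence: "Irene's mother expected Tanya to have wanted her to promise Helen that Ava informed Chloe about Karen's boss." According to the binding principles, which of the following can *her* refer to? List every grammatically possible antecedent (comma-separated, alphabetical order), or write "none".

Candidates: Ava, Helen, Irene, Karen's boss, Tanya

Irene

*her* is a pronoun; Principle B requires it to be free in its binding domain — the clause headed by 'wanted'.
— Ava: subject of the clause headed by 'informed'; is c-commanded by the pronoun; coreference would bind this R-expression — blocked (Principle C).
— Helen: object of the clause headed by 'promise'; is c-commanded by the pronoun; coreference would bind this R-expression — blocked (Principle C).
— Irene: possessor inside the subject DP of the matrix clause; does not c-command the pronoun — Principle B does not apply; allowed.
— Karen's boss: second object of the clause headed by 'informed'; is c-commanded by the pronoun; coreference would bind this R-expression — blocked (Principle C).
— Tanya: subject of the clause headed by 'wanted'; c-commands the pronoun within its binding domain — blocked (Principle B).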